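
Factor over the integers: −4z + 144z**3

4z(6z + 1)(6z − 1)

Factor out 4z, leaving 36z**2 − 1, which is a difference of two squares.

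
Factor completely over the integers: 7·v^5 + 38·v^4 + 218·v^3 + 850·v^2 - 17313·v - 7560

Among the possible rational roots, v = -3/7 is a root, so (7·v + 3) divides it; the quotient is v^4 + 5·v^3 + 29·v^2 + 109·v - 2520.
Continuing, v = -8 is a root, giving the factor (v + 8) and quotient v^3 - 3·v^2 + 53·v - 315.
Continuing, v = 5 is a root, so (v - 5) is a factor; dividing leaves v^2 + 2·v + 63.
The quadratic v^2 + 2·v + 63 has discriminant -248 < 0 and is irreducible over ℤ.

(7·v + 3)·(v + 8)·(v - 5)·(v^2 + 2·v + 63)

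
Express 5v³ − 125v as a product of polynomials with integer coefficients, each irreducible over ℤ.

Factor out 5v, leaving v² − 25, which is a difference of two squares.

5v(v + 5)(v − 5)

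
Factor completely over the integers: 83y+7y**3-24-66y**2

By the rational root theorem, y = 8 is a root, giving the factor (y-8) and quotient 7y**2-10y+3.
The remaining quadratic factors as (y-1)(7y-3).

(7y-3)(y-1)(y-8)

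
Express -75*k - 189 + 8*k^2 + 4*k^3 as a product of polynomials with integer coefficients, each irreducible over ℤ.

(2*k + 7)*(2*k - 9)*(k + 3)

By the rational root theorem, k = 9/2 is a root, so (2*k - 9) divides it; the quotient is 2*k^2 + 13*k + 21.
The remaining quadratic factors as (k + 3)(2*k + 7).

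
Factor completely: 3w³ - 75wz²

Factor out 3w, leaving w² - 25z², which is a difference of two squares.

3w(w + 5z)(w - 5z)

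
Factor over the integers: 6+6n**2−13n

(2n−3)(3n−2)

Need a pair with product 6·6 = 36 and sum −13: that's −4 and −9.
Split the middle term: 6n**2−4n − 9n+6 = 2n(3n−2) − 3(3n−2).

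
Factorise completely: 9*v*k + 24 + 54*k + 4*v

Group as (9*v*k + 4*v) + (54*k + 24) = v*(9*k + 4) + 6*(9*k + 4).
Both groups share the factor (9*k + 4).

(9*k + 4)*(v + 6)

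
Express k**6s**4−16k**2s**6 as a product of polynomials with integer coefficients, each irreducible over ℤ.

k**2s**4(k**2+4s)(k**2−4s)

Every term has a factor of k**2s**4; factoring it out leaves k**4−16s**2.
Recognize a difference of squares with the parts k**2 and 4s.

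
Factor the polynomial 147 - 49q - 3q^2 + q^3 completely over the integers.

Trying the rational-root candidates, q = 3 is a root, so (q - 3) is a factor; dividing leaves q^2 - 49.
The remaining quadratic factors as (q + 7)(q - 7).

(q + 7)(q - 3)(q - 7)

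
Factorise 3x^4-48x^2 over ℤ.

Pull out the common factor 3x^2; x^2-16 is a difference of squares.

3x^2(x+4)(x-4)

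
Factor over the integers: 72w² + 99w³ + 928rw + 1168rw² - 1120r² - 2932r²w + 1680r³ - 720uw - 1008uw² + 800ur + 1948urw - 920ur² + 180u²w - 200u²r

Group: 10r(-20u² - 92ur + 112uw + 80u + 168r² - 142rw - 112r - 11w² - 8w) - 9w(-20u² - 92ur + 112uw + 80u + 168r² - 142rw - 112r - 11w² - 8w); both groups contain (-20u² - 92ur + 112uw + 80u + 168r² - 142rw - 112r - 11w² - 8w), so (10r - 9w) is a factor with cofactor -20u² - 92ur + 112uw + 80u + 168r² - 142rw - 112r - 11w² - 8w.
The cofactor groups again: -20u² - 92ur + 112uw + 80u + 168r² - 142rw - 112r - 11w² - 8w = -10u(2u + 12r - 11w - 8) + (14r + w)(2u + 12r - 11w - 8); both groups contain (2u + 12r - 11w - 8), giving -(10u - 14r - w)(2u + 12r - 11w - 8).

-(10u - 14r - w)(10r - 9w)(2u + 12r - 11w - 8)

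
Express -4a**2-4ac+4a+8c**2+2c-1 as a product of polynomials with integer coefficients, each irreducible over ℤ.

Group: -2a(2a-2c-1) + (-4c+1)(2a-2c-1); both groups contain (2a-2c-1).

-(2a+4c-1)(2a-2c-1)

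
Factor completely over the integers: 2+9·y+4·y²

Need a pair with product 4·2 = 8 and sum 9: that's 1 and 8.
Split the middle term: 4·y²+y + 8·y+2 = y·(4·y+1) + 2·(4·y+1).

(4·y+1)·(y+2)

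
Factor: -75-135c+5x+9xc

Group as (9xc+5x) + (-135c-75) = x(9c+5) - 15(9c+5).
Both groups share the factor (9c+5).

(9c+5)(x-15)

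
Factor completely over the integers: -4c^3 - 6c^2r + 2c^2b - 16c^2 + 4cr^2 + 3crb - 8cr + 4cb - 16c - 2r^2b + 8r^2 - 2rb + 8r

-(2c - b + 4)(2c - r)(c + 2r + 2)

Group: c(-4c^2 + 2cr + 2cb - 8c - rb + 4r) + (2r + 2)(-4c^2 + 2cr + 2cb - 8c - rb + 4r); both groups contain (-4c^2 + 2cr + 2cb - 8c - rb + 4r), so (c + 2r + 2) is a factor with cofactor -4c^2 + 2cr + 2cb - 8c - rb + 4r.
The cofactor groups again: -4c^2 + 2cr + 2cb - 8c - rb + 4r = -2c(2c - r) + (b - 4)(2c - r); both groups contain (2c - r), giving -(2c - b + 4)(2c - r).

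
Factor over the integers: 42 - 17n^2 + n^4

Substitute u = n^2 to get a quadratic in u, then factor.
n^2 - 3 is irreducible over ℤ (3 is not a perfect square).
n^2 - 14 is irreducible over ℤ (14 is not a perfect square).

(n^2 - 14)(n^2 - 3)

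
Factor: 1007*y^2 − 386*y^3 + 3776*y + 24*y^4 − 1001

Trying the rational-root candidates, y = 11 is a root, giving the factor (y − 11) and quotient 24*y^3 − 122*y^2 − 335*y + 91.
Next, y = 7 is a root, so (y − 7) divides it; the quotient is 24*y^2 + 46*y − 13.
The remaining quadratic factors as (6*y + 13)(4*y − 1).

(4*y − 1)*(6*y + 13)*(y − 11)*(y − 7)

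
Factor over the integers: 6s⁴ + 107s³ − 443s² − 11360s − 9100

Testing divisors of the constant over divisors of the leading coefficient, s = −14 is a root, so (s + 14) divides it; the quotient is 6s³ + 23s² − 765s − 650.
Continuing, s = −13 is a root, giving the factor (s + 13) and quotient 6s² − 55s − 50.
The remaining quadratic factors as (6s + 5)(s − 10).

(6s + 5)(s + 13)(s + 14)(s − 10)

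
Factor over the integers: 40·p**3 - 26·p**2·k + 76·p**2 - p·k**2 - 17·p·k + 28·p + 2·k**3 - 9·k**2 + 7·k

Group: 4·p·(10·p**2 - 9·p·k + 19·p + 2·k**2 - 9·k + 7) + k·(10·p**2 - 9·p·k + 19·p + 2·k**2 - 9·k + 7); both groups contain (10·p**2 - 9·p·k + 19·p + 2·k**2 - 9·k + 7), so (4·p + k) is a factor with cofactor 10·p**2 - 9·p·k + 19·p + 2·k**2 - 9·k + 7.
The cofactor groups again: 10·p**2 - 9·p·k + 19·p + 2·k**2 - 9·k + 7 = 2·p·(5·p - 2·k + 7) + (-k + 1)·(5·p - 2·k + 7); both groups contain (5·p - 2·k + 7), giving (2·p - k + 1)·(5·p - 2·k + 7).

(5·p - 2·k + 7)·(2·p - k + 1)·(4·p + k)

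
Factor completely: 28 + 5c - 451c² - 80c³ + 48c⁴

(3c + 7)(4c + 1)(4c - 1)(c - 4)

Trying the rational-root candidates, c = 4 is a root, so (c - 4) is a factor; dividing leaves 48c³ + 112c² - 3c - 7.
Then c = 1/4 is a root, giving the factor (4c - 1) and quotient 12c² + 31c + 7.
The remaining quadratic factors as (3c + 7)(4c + 1).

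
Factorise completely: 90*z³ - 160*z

Every term has a factor of 10*z. Then 9*z² - 16 = (3*z)² − (4)².

10*z*(3*z + 4)*(3*z - 4)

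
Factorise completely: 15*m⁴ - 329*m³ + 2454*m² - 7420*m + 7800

Trying the rational-root candidates, m = 10/3 is a root, giving the factor (3*m - 10) and quotient 5*m³ - 93*m² + 508*m - 780.
Continuing, m = 6 is a root, so (m - 6) divides it; the quotient is 5*m² - 63*m + 130.
The remaining quadratic factors as (m - 10)(5*m - 13).

(3*m - 10)*(5*m - 13)*(m - 10)*(m - 6)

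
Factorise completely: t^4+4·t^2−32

Substitute u = t^2 to get a quadratic in u, then factor.
t^2−4 is a difference of squares.
t^2+8 is irreducible over ℤ (always positive, so no real roots).

(t+2)·(t−2)·(t^2+8)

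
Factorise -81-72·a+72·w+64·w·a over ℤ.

Group as (64·w·a+72·w) + (-72·a-81) = 8·w·(8·a+9) - 9·(8·a+9).
Both groups share the factor (8·a+9).

(8·a+9)·(8·w-9)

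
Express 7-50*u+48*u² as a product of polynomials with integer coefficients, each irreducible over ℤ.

(6*u-1)*(8*u-7)

Need a pair with product 48·7 = 336 and sum -50: that's -42 and -8.
Split the middle term: 48*u²-42*u - 8*u+7 = 6*u*(8*u-7) - (8*u-7).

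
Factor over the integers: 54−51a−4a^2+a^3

Testing divisors of the constant over divisors of the leading coefficient, a = −6 is a root, so (a+6) is a factor; dividing leaves a^2−10a+9.
The remaining quadratic factors as (a−1)(a−9).

(a+6)(a−1)(a−9)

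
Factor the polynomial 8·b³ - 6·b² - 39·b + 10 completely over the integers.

(2·b - 5)·(4·b - 1)·(b + 2)

Among the possible rational roots, b = 5/2 is a root, so (2·b - 5) divides it; the quotient is 4·b² + 7·b - 2.
The remaining quadratic factors as (b + 2)(4·b - 1).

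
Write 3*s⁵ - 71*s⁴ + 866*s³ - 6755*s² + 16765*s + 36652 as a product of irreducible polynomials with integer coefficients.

(3*s + 4)*(s - 11)*(s - 7)*(s² - 7*s + 119)

Testing divisors of the constant over divisors of the leading coefficient, s = 11 is a root, so (s - 11) is a factor; dividing leaves 3*s⁴ - 38*s³ + 448*s² - 1827*s - 3332.
Next, s = 7 is a root, so (s - 7) is a factor; dividing leaves 3*s³ - 17*s² + 329*s + 476.
Continuing, s = -4/3 is a root, giving the factor (3*s + 4) and quotient s² - 7*s + 119.
The quadratic s² - 7*s + 119 has discriminant -427 < 0 and is irreducible over ℤ.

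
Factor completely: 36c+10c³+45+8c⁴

(4c+5)(2c³+9)

Group as (8c⁴+36c) + (10c³+45) = 4c(2c³+9) + 5(2c³+9).
Both groups share the factor (2c³+9).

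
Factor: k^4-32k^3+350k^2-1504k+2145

(k-11)(k-13)(k-3)(k-5)

Among the possible rational roots, k = 13 is a root, so (k-13) is a factor; dividing leaves k^3-19k^2+103k-165.
Continuing, k = 3 is a root, giving the factor (k-3) and quotient k^2-16k+55.
The remaining quadratic factors as (k-11)(k-5).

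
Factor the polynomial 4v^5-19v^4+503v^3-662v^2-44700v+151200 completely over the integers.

(4v-15)(v+8)(v-7)(v^2-2v+180)

By the rational root theorem, v = -8 is a root, so (v+8) is a factor; dividing leaves 4v^4-51v^3+911v^2-7950v+18900.
Next, v = 7 is a root, so (v-7) divides it; the quotient is 4v^3-23v^2+750v-2700.
Then v = 15/4 is a root, so (4v-15) is a factor; dividing leaves v^2-2v+180.
The quadratic v^2-2v+180 has discriminant -716 < 0 and is irreducible over ℤ.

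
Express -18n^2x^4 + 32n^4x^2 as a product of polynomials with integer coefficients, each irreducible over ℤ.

2n^2x^2(4n + 3x)(4n - 3x)

Pull out the common factor 2n^2x^2; 16n^2 - 9x^2 is a difference of squares.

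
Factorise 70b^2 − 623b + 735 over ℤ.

7(2b − 15)(5b − 7)

Pull out the common factor 7, then factor the remaining trinomial.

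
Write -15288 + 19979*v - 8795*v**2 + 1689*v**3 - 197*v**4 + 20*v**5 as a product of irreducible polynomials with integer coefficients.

By the rational root theorem, v = 3 is a root, giving the factor (v - 3) and quotient 20*v**4 - 137*v**3 + 1278*v**2 - 4961*v + 5096.
Then v = 13/4 is a root, giving the factor (4*v - 13) and quotient 5*v**3 - 18*v**2 + 261*v - 392.
Next, v = 8/5 is a root, so (5*v - 8) is a factor; dividing leaves v**2 - 2*v + 49.
The quadratic v**2 - 2*v + 49 has discriminant -192 < 0 and is irreducible over ℤ.

(4*v - 13)*(5*v - 8)*(v - 3)*(v**2 - 2*v + 49)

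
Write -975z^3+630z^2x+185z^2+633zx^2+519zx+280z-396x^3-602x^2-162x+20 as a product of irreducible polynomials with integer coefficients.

Group: 5z(-195z^2+282zx+115z-99x^2-101x+10) + (4x+2)(-195z^2+282zx+115z-99x^2-101x+10); both groups contain (-195z^2+282zx+115z-99x^2-101x+10), so (5z+4x+2) is a factor with cofactor -195z^2+282zx+115z-99x^2-101x+10.
The cofactor groups again: -195z^2+282zx+115z-99x^2-101x+10 = -15z(13z-11x+1) + (9x+10)(13z-11x+1); both groups contain (13z-11x+1), giving -(15z-9x-10)(13z-11x+1).

-(13z-11x+1)(15z-9x-10)(5z+4x+2)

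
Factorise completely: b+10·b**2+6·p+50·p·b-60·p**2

-(10·p-10·b-1)·(6·p+b)

Group: -6·p·(10·p-10·b-1) - b·(10·p-10·b-1); both groups contain (10·p-10·b-1).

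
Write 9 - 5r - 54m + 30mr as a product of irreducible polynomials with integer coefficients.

(5r - 9)(6m - 1)

Group as (30mr - 54m) + (-5r + 9) = 6m(5r - 9) - (5r - 9).
Both groups share the factor (5r - 9).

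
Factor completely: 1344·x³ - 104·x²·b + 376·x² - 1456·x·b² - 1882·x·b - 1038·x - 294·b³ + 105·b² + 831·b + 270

Group: 14·x·(96·x² - 28·x·b + 68·x - 98·b² - 161·b - 45) + (3·b - 6)·(96·x² - 28·x·b + 68·x - 98·b² - 161·b - 45); both groups contain (96·x² - 28·x·b + 68·x - 98·b² - 161·b - 45), so (14·x + 3·b - 6) is a factor with cofactor 96·x² - 28·x·b + 68·x - 98·b² - 161·b - 45.
The cofactor groups again: 96·x² - 28·x·b + 68·x - 98·b² - 161·b - 45 = 12·x·(8·x + 7·b + 9) + (-14·b - 5)·(8·x + 7·b + 9); both groups contain (8·x + 7·b + 9), giving (12·x - 14·b - 5)·(8·x + 7·b + 9).

(12·x - 14·b - 5)·(14·x + 3·b - 6)·(8·x + 7·b + 9)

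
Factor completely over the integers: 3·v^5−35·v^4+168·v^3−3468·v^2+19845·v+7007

(3·v+1)·(v−11)·(v−7)·(v^2+6·v+91)

Trying the rational-root candidates, v = 11 is a root, so (v−11) divides it; the quotient is 3·v^4−2·v^3+146·v^2−1862·v−637.
Next, v = −1/3 is a root, so (3·v+1) divides it; the quotient is v^3−v^2+49·v−637.
Continuing, v = 7 is a root, giving the factor (v−7) and quotient v^2+6·v+91.
The quadratic v^2+6·v+91 has discriminant −328 < 0 and is irreducible over ℤ.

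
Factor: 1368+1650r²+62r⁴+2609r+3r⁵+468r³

Among the possible rational roots, r = -9 is a root, so (r+9) divides it; the quotient is 3r⁴+35r³+153r²+273r+152.
Then r = -8/3 is a root, giving the factor (3r+8) and quotient r³+9r²+27r+19.
Then r = -1 is a root, so (r+1) is a factor; dividing leaves r²+8r+19.
The quadratic r²+8r+19 has discriminant -12 < 0 and is irreducible over ℤ.

(3r+8)(r+1)(r+9)(r²+8r+19)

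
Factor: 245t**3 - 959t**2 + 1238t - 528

(5t - 6)(7t - 11)(7t - 8)

Testing divisors of the constant over divisors of the leading coefficient, t = 8/7 is a root, so (7t - 8) divides it; the quotient is 35t**2 - 97t + 66.
The remaining quadratic factors as (7t - 11)(5t - 6).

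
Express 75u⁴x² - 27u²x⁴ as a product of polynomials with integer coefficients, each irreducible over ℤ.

3u²x²(5u + 3x)(5u - 3x)

Factor out 3u²x², leaving 25u² - 9x², which is a difference of two squares.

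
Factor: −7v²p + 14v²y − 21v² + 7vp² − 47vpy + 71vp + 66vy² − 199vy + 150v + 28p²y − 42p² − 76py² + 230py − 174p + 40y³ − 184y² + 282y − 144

Group: p(−7v² + 7vp − 33vy + 50v + 28py − 42p − 20y² + 62y − 48) + (−2y + 3)(−7v² + 7vp − 33vy + 50v + 28py − 42p − 20y² + 62y − 48); both groups contain (−7v² + 7vp − 33vy + 50v + 28py − 42p − 20y² + 62y − 48), so (p − 2y + 3) is a factor with cofactor −7v² + 7vp − 33vy + 50v + 28py − 42p − 20y² + 62y − 48.
The cofactor groups again: −7v² + 7vp − 33vy + 50v + 28py − 42p − 20y² + 62y − 48 = −7v(v + 4y − 6) + (7p − 5y + 8)(v + 4y − 6); both groups contain (v + 4y − 6), giving −(7v − 7p + 5y − 8)(v + 4y − 6).

−(7v − 7p + 5y − 8)(p − 2y + 3)(v + 4y − 6)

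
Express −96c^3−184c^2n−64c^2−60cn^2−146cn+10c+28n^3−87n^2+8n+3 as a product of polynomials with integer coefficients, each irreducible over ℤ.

Group: 4c(−24c^2−22cn−22c+7n^2−20n−3) + (4n−1)(−24c^2−22cn−22c+7n^2−20n−3); both groups contain (−24c^2−22cn−22c+7n^2−20n−3), so (4c+4n−1) is a factor with cofactor −24c^2−22cn−22c+7n^2−20n−3.
The cofactor groups again: −24c^2−22cn−22c+7n^2−20n−3 = −6c(4c−n+3) + (−7n−1)(4c−n+3); both groups contain (4c−n+3), giving −(6c+7n+1)(4c−n+3).

−(4c+4n−1)(4c−n+3)(6c+7n+1)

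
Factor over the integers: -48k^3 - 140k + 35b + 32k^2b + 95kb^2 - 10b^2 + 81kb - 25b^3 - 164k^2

-(3k - 5b + 5)(4k - b)(4k + 5b + 7)

Group: 4k(-12k^2 + 23kb - 20k - 5b^2 + 5b) + (5b + 7)(-12k^2 + 23kb - 20k - 5b^2 + 5b); both groups contain (-12k^2 + 23kb - 20k - 5b^2 + 5b), so (4k + 5b + 7) is a factor with cofactor -12k^2 + 23kb - 20k - 5b^2 + 5b.
The cofactor groups again: -12k^2 + 23kb - 20k - 5b^2 + 5b = -3k(4k - b) + (5b - 5)(4k - b); both groups contain (4k - b), giving -(3k - 5b + 5)(4k - b).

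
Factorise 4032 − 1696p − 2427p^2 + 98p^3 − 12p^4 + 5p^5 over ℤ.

By the rational root theorem, p = −8/5 is a root, so (5p + 8) divides it; the quotient is p^4 − 4p^3 + 26p^2 − 527p + 504.
Next, p = 1 is a root, giving the factor (p − 1) and quotient p^3 − 3p^2 + 23p − 504.
Continuing, p = 8 is a root, giving the factor (p − 8) and quotient p^2 + 5p + 63.
The quadratic p^2 + 5p + 63 has discriminant −227 < 0 and is irreducible over ℤ.

(5p + 8)(p − 1)(p − 8)(p^2 + 5p + 63)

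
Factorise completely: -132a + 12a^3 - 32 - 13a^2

(3a + 8)(4a + 1)(a - 4)

Trying the rational-root candidates, a = 4 is a root, so (a - 4) divides it; the quotient is 12a^2 + 35a + 8.
The remaining quadratic factors as (4a + 1)(3a + 8).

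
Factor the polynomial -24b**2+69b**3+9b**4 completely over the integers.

3b**2(3b-1)(b+8)

Pull out the common factor 3b**2, then factor the remaining trinomial.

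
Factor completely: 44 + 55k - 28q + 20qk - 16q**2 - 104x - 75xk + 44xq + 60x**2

(15x - 4q - 11)(4x + 4q - 5k - 4)

Group: 15x(4x + 4q - 5k - 4) + (-4q - 11)(4x + 4q - 5k - 4); both groups contain (4x + 4q - 5k - 4).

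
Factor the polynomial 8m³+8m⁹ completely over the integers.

Factor out 8m³ first: what remains is m⁶+1.
Recognize a sum of cubes with the parts m² and 1.

8m³(m²+1)(m⁴-m²+1)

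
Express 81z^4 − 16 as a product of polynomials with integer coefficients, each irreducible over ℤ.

(3z)⁴ − (2)⁴ = ((3z)² − (2)²)((3z)² + (2)²); the first factor splits again, the second (9z^2 + 4) is irreducible.

(3z + 2)(3z − 2)(9z^2 + 4)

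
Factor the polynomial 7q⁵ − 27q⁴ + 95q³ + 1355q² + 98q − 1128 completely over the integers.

(7q − 6)(q + 1)(q + 4)(q² − 8q + 47)

Among the possible rational roots, q = −4 is a root, so (q + 4) is a factor; dividing leaves 7q⁴ − 55q³ + 315q² + 95q − 282.
Next, q = 6/7 is a root, so (7q − 6) is a factor; dividing leaves q³ − 7q² + 39q + 47.
Continuing, q = −1 is a root, so (q + 1) is a factor; dividing leaves q² − 8q + 47.
The quadratic q² − 8q + 47 has discriminant −124 < 0 and is irreducible over ℤ.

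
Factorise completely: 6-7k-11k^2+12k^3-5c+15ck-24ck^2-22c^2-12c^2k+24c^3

Group: 3c(8c^2-12ck-2c+4k^2-k-3) + (3k-2)(8c^2-12ck-2c+4k^2-k-3); both groups contain (8c^2-12ck-2c+4k^2-k-3), so (3c+3k-2) is a factor with cofactor 8c^2-12ck-2c+4k^2-k-3.
The cofactor groups again: 8c^2-12ck-2c+4k^2-k-3 = 4c(2c-k+1) + (-4k-3)(2c-k+1); both groups contain (2c-k+1), giving (4c-4k-3)(2c-k+1).

(2c-k+1)(3c+3k-2)(4c-4k-3)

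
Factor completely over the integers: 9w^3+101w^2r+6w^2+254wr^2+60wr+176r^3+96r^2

Group: 9w(w^2+10wr+16r^2) + (11r+6)(w^2+10wr+16r^2); both groups contain (w^2+10wr+16r^2), so (9w+11r+6) is a factor with cofactor w^2+10wr+16r^2.
The cofactor groups again: w^2+10wr+16r^2 = w(w+8r) + 2r(w+8r); both groups contain (w+8r), giving (w+2r)(w+8r).

(9w+11r+6)(w+2r)(w+8r)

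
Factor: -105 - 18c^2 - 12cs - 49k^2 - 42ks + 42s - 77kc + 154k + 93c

-(7k + 2c - 7)(7k + 9c + 6s - 15)

Group: -7k(7k + 2c - 7) + (-9c - 6s + 15)(7k + 2c - 7); both groups contain (7k + 2c - 7).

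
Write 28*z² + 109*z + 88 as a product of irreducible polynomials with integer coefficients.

Need a pair with product 28·88 = 2464 and sum 109: that's 32 and 77.
Split the middle term: 28*z² + 32*z + 77*z + 88 = 4*z*(7*z + 8) + 11*(7*z + 8).

(4*z + 11)*(7*z + 8)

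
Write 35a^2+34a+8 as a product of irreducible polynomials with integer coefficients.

(5a+2)(7a+4)

Need a pair with product 35·8 = 280 and sum 34: that's 14 and 20.
Split the middle term: 35a^2+14a + 20a+8 = 7a(5a+2) + 4(5a+2).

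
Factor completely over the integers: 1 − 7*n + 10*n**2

Need a pair with product 10·1 = 10 and sum −7: that's −5 and −2.
Split the middle term: 10*n**2 − 5*n − 2*n + 1 = 5*n*(2*n − 1) − (2*n − 1).

(2*n − 1)*(5*n − 1)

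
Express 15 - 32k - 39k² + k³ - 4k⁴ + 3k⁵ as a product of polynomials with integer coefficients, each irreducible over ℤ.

(3k - 1)(k + 1)(k - 3)(k² + k + 5)

Trying the rational-root candidates, k = -1 is a root, so (k + 1) is a factor; dividing leaves 3k⁴ - 7k³ + 8k² - 47k + 15.
Then k = 3 is a root, giving the factor (k - 3) and quotient 3k³ + 2k² + 14k - 5.
Next, k = 1/3 is a root, giving the factor (3k - 1) and quotient k² + k + 5.
The quadratic k² + k + 5 has discriminant -19 < 0 and is irreducible over ℤ.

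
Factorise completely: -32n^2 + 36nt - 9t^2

-(4n - 3t)(8n - 3t)

Group: -4n(8n - 3t) + 3t(8n - 3t); both groups contain (8n - 3t).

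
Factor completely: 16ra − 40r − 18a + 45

Group as (16ra − 40r) + (−18a + 45) = 8r(2a − 5) − 9(2a − 5).
Both groups share the factor (2a − 5).

(2a − 5)(8r − 9)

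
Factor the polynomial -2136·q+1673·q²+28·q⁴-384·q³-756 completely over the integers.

(2·q-7)·(2·q-9)·(7·q+2)·(q-6)

Among the possible rational roots, q = 9/2 is a root, giving the factor (2·q-9) and quotient 14·q³-129·q²+256·q+84.
Continuing, q = 7/2 is a root, giving the factor (2·q-7) and quotient 7·q²-40·q-12.
The remaining quadratic factors as (q-6)(7·q+2).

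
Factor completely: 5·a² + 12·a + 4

Need a pair with product 5·4 = 20 and sum 12: that's 10 and 2.
Split the middle term: 5·a² + 10·a + 2·a + 4 = 5·a·(a + 2) + 2·(a + 2).

(5·a + 2)·(a + 2)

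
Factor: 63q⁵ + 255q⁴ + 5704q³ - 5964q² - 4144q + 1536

(3q + 2)(3q - 4)(7q - 2)(q² + 5q + 96)

Trying the rational-root candidates, q = -2/3 is a root, so (3q + 2) divides it; the quotient is 21q⁴ + 71q³ + 1854q² - 3224q + 768.
Next, q = 2/7 is a root, so (7q - 2) divides it; the quotient is 3q³ + 11q² + 268q - 384.
Then q = 4/3 is a root, giving the factor (3q - 4) and quotient q² + 5q + 96.
The quadratic q² + 5q + 96 has discriminant -359 < 0 and is irreducible over ℤ.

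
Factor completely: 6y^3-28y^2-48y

2y(3y+4)(y-6)

Pull out the common factor 2y, then factor the remaining trinomial.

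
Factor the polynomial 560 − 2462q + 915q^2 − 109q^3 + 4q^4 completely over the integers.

(4q − 1)(q − 14)(q − 5)(q − 8)

Among the possible rational roots, q = 1/4 is a root, giving the factor (4q − 1) and quotient q^3 − 27q^2 + 222q − 560.
Then q = 14 is a root, so (q − 14) divides it; the quotient is q^2 − 13q + 40.
The remaining quadratic factors as (q − 8)(q − 5).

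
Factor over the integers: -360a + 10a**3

10a(a + 6)(a - 6)

Pull out the common factor 10a; a**2 - 36 is a difference of squares.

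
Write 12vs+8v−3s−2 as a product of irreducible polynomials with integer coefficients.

(3s+2)(4v−1)

Group as (12vs+8v) + (−3s−2) = 4v(3s+2) − (3s+2).
Both groups share the factor (3s+2).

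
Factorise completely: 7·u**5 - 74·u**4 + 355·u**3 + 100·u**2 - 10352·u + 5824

(7·u - 4)·(u + 4)·(u - 7)·(u**2 - 7·u + 52)

Trying the rational-root candidates, u = 7 is a root, so (u - 7) divides it; the quotient is 7·u**4 - 25·u**3 + 180·u**2 + 1360·u - 832.
Continuing, u = 4/7 is a root, so (7·u - 4) is a factor; dividing leaves u**3 - 3·u**2 + 24·u + 208.
Continuing, u = -4 is a root, so (u + 4) divides it; the quotient is u**2 - 7·u + 52.
The quadratic u**2 - 7·u + 52 has discriminant -159 < 0 and is irreducible over ℤ.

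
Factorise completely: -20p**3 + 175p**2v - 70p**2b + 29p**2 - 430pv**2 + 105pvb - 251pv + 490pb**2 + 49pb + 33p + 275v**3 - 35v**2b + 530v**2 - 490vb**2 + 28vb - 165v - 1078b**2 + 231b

-(4p - 11v - 14b + 3)(5p - 5v - 11)(p - 5v + 7b)

Group: 4p(-5p**2 + 30pv - 35pb + 11p - 25v**2 + 35vb - 55v + 77b) + (-11v - 14b + 3)(-5p**2 + 30pv - 35pb + 11p - 25v**2 + 35vb - 55v + 77b); both groups contain (-5p**2 + 30pv - 35pb + 11p - 25v**2 + 35vb - 55v + 77b), so (4p - 11v - 14b + 3) is a factor with cofactor -5p**2 + 30pv - 35pb + 11p - 25v**2 + 35vb - 55v + 77b.
The cofactor groups again: -5p**2 + 30pv - 35pb + 11p - 25v**2 + 35vb - 55v + 77b = -5p(p - 5v + 7b) + (5v + 11)(p - 5v + 7b); both groups contain (p - 5v + 7b), giving -(5p - 5v - 11)(p - 5v + 7b).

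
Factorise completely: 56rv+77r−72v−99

(7r−9)(8v+11)

Group as (56rv+77r) + (−72v−99) = 7r(8v+11) − 9(8v+11).
Both groups share the factor (8v+11).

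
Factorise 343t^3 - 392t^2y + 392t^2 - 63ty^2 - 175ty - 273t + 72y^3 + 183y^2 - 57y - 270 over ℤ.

Group: 7t(49t^2 - 77ty + 21t + 24y^2 + 21y - 54) + (3y + 5)(49t^2 - 77ty + 21t + 24y^2 + 21y - 54); both groups contain (49t^2 - 77ty + 21t + 24y^2 + 21y - 54), so (7t + 3y + 5) is a factor with cofactor 49t^2 - 77ty + 21t + 24y^2 + 21y - 54.
The cofactor groups again: 49t^2 - 77ty + 21t + 24y^2 + 21y - 54 = 7t(7t - 8y + 9) + (-3y - 6)(7t - 8y + 9); both groups contain (7t - 8y + 9), giving (7t - 3y - 6)(7t - 8y + 9).

(7t + 3y + 5)(7t - 3y - 6)(7t - 8y + 9)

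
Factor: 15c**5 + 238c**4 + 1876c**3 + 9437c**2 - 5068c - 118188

Among the possible rational roots, c = -9 is a root, so (c + 9) divides it; the quotient is 15c**4 + 103c**3 + 949c**2 + 896c - 13132.
Continuing, c = -14/3 is a root, giving the factor (3c + 14) and quotient 5c**3 + 11c**2 + 265c - 938.
Then c = 14/5 is a root, so (5c - 14) is a factor; dividing leaves c**2 + 5c + 67.
The quadratic c**2 + 5c + 67 has discriminant -243 < 0 and is irreducible over ℤ.

(3c + 14)(5c - 14)(c + 9)(c**2 + 5c + 67)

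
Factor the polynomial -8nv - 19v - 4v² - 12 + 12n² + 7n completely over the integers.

(3n + v + 4)(4n - 4v - 3)

Group: 3n(4n - 4v - 3) + (v + 4)(4n - 4v - 3); both groups contain (4n - 4v - 3).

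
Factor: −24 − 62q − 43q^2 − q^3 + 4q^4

Trying the rational-root candidates, q = −1 is a root, so (q + 1) is a factor; dividing leaves 4q^3 − 5q^2 − 38q − 24.
Next, q = −2 is a root, so (q + 2) is a factor; dividing leaves 4q^2 − 13q − 12.
The remaining quadratic factors as (q − 4)(4q + 3).

(4q + 3)(q + 1)(q + 2)(q − 4)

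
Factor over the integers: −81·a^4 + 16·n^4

(2·n)⁴ − (3·a)⁴ = ((2·n)² − (3·a)²)((2·n)² + (3·a)²); the first factor splits again, the second (4·n^2 + 9·a^2) is irreducible.

(2·n − 3·a)·(2·n + 3·a)·(4·n^2 + 9·a^2)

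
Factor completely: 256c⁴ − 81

(4c + 3)(4c − 3)(16c² + 9)

(4c)⁴ − (3)⁴ = ((4c)² − (3)²)((4c)² + (3)²); the first factor splits again, the second (16c² + 9) is irreducible.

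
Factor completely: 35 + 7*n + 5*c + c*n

Group as (c*n + 5*c) + (7*n + 35) = c*(n + 5) + 7*(n + 5).
Both groups share the factor (n + 5).

(c + 7)*(n + 5)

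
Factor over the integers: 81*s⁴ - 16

(3*s + 2)*(3*s - 2)*(9*s² + 4)

Difference of squares twice: with A = 3*s and B = 2, A⁴ − B⁴ = (A² − B²)(A² + B²), and A² − B² factors again.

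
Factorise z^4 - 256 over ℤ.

Write as (z^2)² − (16)², then factor z^2 - 16 once more.

(z + 4)·(z - 4)·(z^2 + 16)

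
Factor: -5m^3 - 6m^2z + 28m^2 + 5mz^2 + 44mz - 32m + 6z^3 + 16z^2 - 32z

Group: m(-5m^2 - 11mz + 8m - 6z^2 + 8z) + (-z - 4)(-5m^2 - 11mz + 8m - 6z^2 + 8z); both groups contain (-5m^2 - 11mz + 8m - 6z^2 + 8z), so (m - z - 4) is a factor with cofactor -5m^2 - 11mz + 8m - 6z^2 + 8z.
The cofactor groups again: -5m^2 - 11mz + 8m - 6z^2 + 8z = -5m(m + z) + (-6z + 8)(m + z); both groups contain (m + z), giving -(5m + 6z - 8)(m + z).

-(5m + 6z - 8)(m + z)(m - z - 4)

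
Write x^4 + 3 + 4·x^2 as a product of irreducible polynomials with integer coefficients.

Substitute u = x^2 to get a quadratic in u, then factor.
x^2 + 3 is irreducible over ℤ (always positive, so no real roots).
x^2 + 1 is irreducible over ℤ (sum of squares).

(x^2 + 1)·(x^2 + 3)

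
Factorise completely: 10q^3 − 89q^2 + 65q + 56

By the rational root theorem, q = −1/2 is a root, so (2q + 1) divides it; the quotient is 5q^2 − 47q + 56.
The remaining quadratic factors as (q − 8)(5q − 7).

(2q + 1)(5q − 7)(q − 8)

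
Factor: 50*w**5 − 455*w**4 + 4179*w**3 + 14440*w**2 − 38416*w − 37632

(2*w + 7)*(5*w + 4)*(5*w − 12)*(w**2 − 11*w + 112)

Among the possible rational roots, w = −4/5 is a root, so (5*w + 4) is a factor; dividing leaves 10*w**4 − 99*w**3 + 915*w**2 + 2156*w − 9408.
Continuing, w = −7/2 is a root, so (2*w + 7) divides it; the quotient is 5*w**3 − 67*w**2 + 692*w − 1344.
Continuing, w = 12/5 is a root, giving the factor (5*w − 12) and quotient w**2 − 11*w + 112.
The quadratic w**2 − 11*w + 112 has discriminant −327 < 0 and is irreducible over ℤ.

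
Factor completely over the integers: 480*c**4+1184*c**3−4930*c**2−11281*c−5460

(4*c+15)*(4*c−13)*(5*c+4)*(6*c+7)

By the rational root theorem, c = −7/6 is a root, so (6*c+7) is a factor; dividing leaves 80*c**3+104*c**2−943*c−780.
Next, c = −4/5 is a root, so (5*c+4) is a factor; dividing leaves 16*c**2+8*c−195.
The remaining quadratic factors as (4*c−13)(4*c+15).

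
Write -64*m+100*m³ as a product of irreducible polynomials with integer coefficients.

Factor out 4*m, leaving 25*m²-16, which is a difference of two squares.

4*m*(5*m+4)*(5*m-4)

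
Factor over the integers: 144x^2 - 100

4(6x + 5)(6x - 5)

Factor out 4, leaving 36x^2 - 25, which is a difference of two squares.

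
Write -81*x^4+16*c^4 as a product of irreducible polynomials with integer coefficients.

(2*c+3*x)*(2*c-3*x)*(4*c^2+9*x^2)

Write as (4*c^2)² − (9*x^2)², then factor 4*c^2-9*x^2 once more.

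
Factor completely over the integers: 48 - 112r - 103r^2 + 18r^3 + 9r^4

Among the possible rational roots, r = 3 is a root, so (r - 3) divides it; the quotient is 9r^3 + 45r^2 + 32r - 16.
Continuing, r = -4 is a root, so (r + 4) is a factor; dividing leaves 9r^2 + 9r - 4.
The remaining quadratic factors as (3r + 4)(3r - 1).

(3r + 4)(3r - 1)(r + 4)(r - 3)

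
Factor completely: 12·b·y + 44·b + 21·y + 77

(3·y + 11)·(4·b + 7)

Group as (12·b·y + 44·b) + (21·y + 77) = 4·b·(3·y + 11) + 7·(3·y + 11).
Both groups share the factor (3·y + 11).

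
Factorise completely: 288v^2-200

Factor out 8, leaving 36v^2-25, which is a difference of two squares.

8(6v+5)(6v-5)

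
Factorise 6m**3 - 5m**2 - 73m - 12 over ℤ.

(6m + 1)(m + 3)(m - 4)

Trying the rational-root candidates, m = 4 is a root, giving the factor (m - 4) and quotient 6m**2 + 19m + 3.
The remaining quadratic factors as (m + 3)(6m + 1).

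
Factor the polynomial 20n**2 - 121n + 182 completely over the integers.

Need a pair with product 20·182 = 3640 and sum -121: that's -65 and -56.
Split the middle term: 20n**2 - 65n - 56n + 182 = 5n(4n - 13) - 14(4n - 13).

(4n - 13)(5n - 14)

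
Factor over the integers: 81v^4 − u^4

(3v − u)(3v + u)(9v^2 + u^2)

(3v)⁴ − (u)⁴ = ((3v)² − (u)²)((3v)² + (u)²); the first factor splits again, the second (9v^2 + u^2) is irreducible.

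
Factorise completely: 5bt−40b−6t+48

(5b−6)(t−8)

Group as (5bt−40b) + (−6t+48) = 5b(t−8) − 6(t−8).
Both groups share the factor (t−8).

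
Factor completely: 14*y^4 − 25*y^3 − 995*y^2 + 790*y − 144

(2*y − 1)*(7*y − 2)*(y + 8)*(y − 9)

Trying the rational-root candidates, y = 1/2 is a root, so (2*y − 1) is a factor; dividing leaves 7*y^3 − 9*y^2 − 502*y + 144.
Next, y = −8 is a root, giving the factor (y + 8) and quotient 7*y^2 − 65*y + 18.
The remaining quadratic factors as (y − 9)(7*y − 2).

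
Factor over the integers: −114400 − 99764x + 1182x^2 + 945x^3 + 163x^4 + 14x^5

Among the possible rational roots, x = −11 is a root, so (x + 11) divides it; the quotient is 14x^4 + 9x^3 + 846x^2 − 8124x − 10400.
Continuing, x = 13/2 is a root, so (2x − 13) divides it; the quotient is 7x^3 + 50x^2 + 748x + 800.
Then x = −8/7 is a root, so (7x + 8) divides it; the quotient is x^2 + 6x + 100.
The quadratic x^2 + 6x + 100 has discriminant −364 < 0 and is irreducible over ℤ.

(2x − 13)(7x + 8)(x + 11)(x^2 + 6x + 100)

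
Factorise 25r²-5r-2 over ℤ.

(5r+1)(5r-2)

Need a pair with product 25·(-2) = -50 and sum -5: that's 5 and -10.
Split the middle term: 25r²+5r - 10r-2 = 5r(5r+1) - 2(5r+1).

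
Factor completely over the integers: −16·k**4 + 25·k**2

Pull out the common factor k**2, leaving −16·k**2 + 25.
Recognize a difference of squares with the parts 5 and 4·k.

−k**2·(4·k + 5)·(4·k − 5)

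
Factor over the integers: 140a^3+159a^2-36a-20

(4a+5)(5a-2)(7a+2)

Testing divisors of the constant over divisors of the leading coefficient, a = 2/5 is a root, so (5a-2) is a factor; dividing leaves 28a^2+43a+10.
The remaining quadratic factors as (7a+2)(4a+5).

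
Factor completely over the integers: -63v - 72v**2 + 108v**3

Pull out the common factor 9v, then factor the remaining trinomial.

9v(2v + 1)(6v - 7)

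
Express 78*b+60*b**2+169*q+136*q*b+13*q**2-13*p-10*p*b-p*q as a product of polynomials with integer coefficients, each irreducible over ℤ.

-(p-13*q-6*b)*(q+10*b+13)

Group: -q*(p-13*q-6*b) + (-10*b-13)*(p-13*q-6*b); both groups contain (p-13*q-6*b).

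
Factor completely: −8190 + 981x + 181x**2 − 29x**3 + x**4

(x + 6)(x − 13)(x − 15)(x − 7)

By the rational root theorem, x = 7 is a root, so (x − 7) is a factor; dividing leaves x**3 − 22x**2 + 27x + 1170.
Next, x = 13 is a root, so (x − 13) is a factor; dividing leaves x**2 − 9x − 90.
The remaining quadratic factors as (x − 15)(x + 6).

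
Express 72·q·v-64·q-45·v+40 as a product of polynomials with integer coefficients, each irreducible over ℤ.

Group as (72·q·v-64·q) + (-45·v+40) = 8·q·(9·v-8) - 5·(9·v-8).
Both groups share the factor (9·v-8).

(8·q-5)·(9·v-8)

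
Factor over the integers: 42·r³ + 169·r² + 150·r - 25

Testing divisors of the constant over divisors of the leading coefficient, r = -5/2 is a root, so (2·r + 5) is a factor; dividing leaves 21·r² + 32·r - 5.
The remaining quadratic factors as (7·r - 1)(3·r + 5).

(2·r + 5)·(3·r + 5)·(7·r - 1)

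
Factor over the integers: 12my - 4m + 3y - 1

Group as (12my - 4m) + (3y - 1) = 4m(3y - 1) + (3y - 1).
Both groups share the factor (3y - 1).

(3y - 1)(4m + 1)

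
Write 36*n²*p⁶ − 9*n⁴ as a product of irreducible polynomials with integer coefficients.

−9*n²*(n + 2*p³)*(n − 2*p³)

Every term has a factor of 9*n²; factoring it out leaves −n² + 4*p⁶.
Recognize a difference of squares with the parts 2*p³ and n.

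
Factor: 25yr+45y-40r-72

(5r+9)(5y-8)

Group as (25yr+45y) + (-40r-72) = 5y(5r+9) - 8(5r+9).
Both groups share the factor (5r+9).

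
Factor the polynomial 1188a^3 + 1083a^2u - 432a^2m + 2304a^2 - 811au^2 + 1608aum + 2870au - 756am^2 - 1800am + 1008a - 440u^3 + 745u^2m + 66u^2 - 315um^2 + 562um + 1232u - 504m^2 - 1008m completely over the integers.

(11a - 8u + 7m + 14)(12a + 5u + 8)(9a + 11u - 9m)

Group: 9a(132a^2 - 41au + 84am + 256a - 40u^2 + 35um + 6u + 56m + 112) + (11u - 9m)(132a^2 - 41au + 84am + 256a - 40u^2 + 35um + 6u + 56m + 112); both groups contain (132a^2 - 41au + 84am + 256a - 40u^2 + 35um + 6u + 56m + 112), so (9a + 11u - 9m) is a factor with cofactor 132a^2 - 41au + 84am + 256a - 40u^2 + 35um + 6u + 56m + 112.
The cofactor groups again: 132a^2 - 41au + 84am + 256a - 40u^2 + 35um + 6u + 56m + 112 = 12a(11a - 8u + 7m + 14) + (5u + 8)(11a - 8u + 7m + 14); both groups contain (11a - 8u + 7m + 14), giving (12a + 5u + 8)(11a - 8u + 7m + 14).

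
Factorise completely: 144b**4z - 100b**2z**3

4b**2z(6b + 5z)(6b - 5z)

Every term has a factor of 4b**2z. Then 36b**2 - 25z**2 = (6b)² − (5z)².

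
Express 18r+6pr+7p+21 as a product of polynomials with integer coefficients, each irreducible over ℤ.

(6r+7)(p+3)

Group as (6pr+7p) + (18r+21) = p(6r+7) + 3(6r+7).
Both groups share the factor (6r+7).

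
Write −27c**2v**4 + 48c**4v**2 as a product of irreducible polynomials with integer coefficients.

3c**2v**2(4c + 3v)(4c − 3v)

Every term has a factor of 3c**2v**2. Then 16c**2 − 9v**2 = (4c)² − (3v)².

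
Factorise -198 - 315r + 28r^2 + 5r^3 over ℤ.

(5r + 3)(r + 11)(r - 6)

Among the possible rational roots, r = -3/5 is a root, so (5r + 3) divides it; the quotient is r^2 + 5r - 66.
The remaining quadratic factors as (r + 11)(r - 6).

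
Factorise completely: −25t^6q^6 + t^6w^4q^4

q^4t^6(w^2 − 5q)(w^2 + 5q)

Pull out the common factor t^6q^4, leaving w^4 − 25q^2.
Recognize a difference of squares with the parts w^2 and 5q.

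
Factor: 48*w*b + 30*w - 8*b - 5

Group as (48*w*b + 30*w) + (-8*b - 5) = 6*w*(8*b + 5) - (8*b + 5).
Both groups share the factor (8*b + 5).

(6*w - 1)*(8*b + 5)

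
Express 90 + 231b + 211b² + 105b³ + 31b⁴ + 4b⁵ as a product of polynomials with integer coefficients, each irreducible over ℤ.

Among the possible rational roots, b = -3 is a root, so (b + 3) is a factor; dividing leaves 4b⁴ + 19b³ + 48b² + 67b + 30.
Continuing, b = -2 is a root, giving the factor (b + 2) and quotient 4b³ + 11b² + 26b + 15.
Then b = -3/4 is a root, so (4b + 3) is a factor; dividing leaves b² + 2b + 5.
The quadratic b² + 2b + 5 has discriminant -16 < 0 and is irreducible over ℤ.

(4b + 3)(b + 2)(b + 3)(b² + 2b + 5)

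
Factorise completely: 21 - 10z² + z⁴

(z² - 3)(z² - 7)

Substitute u = z² to get a quadratic in u, then factor.
z² - 3 is irreducible over ℤ (3 is not a perfect square).
z² - 7 is irreducible over ℤ (7 is not a perfect square).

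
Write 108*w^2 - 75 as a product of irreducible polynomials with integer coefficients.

Every term has a factor of 3. Then 36*w^2 - 25 = (6*w)² − (5)².

3*(6*w + 5)*(6*w - 5)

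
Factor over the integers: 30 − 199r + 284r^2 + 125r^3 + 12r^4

(3r − 1)(4r − 1)(r + 5)(r + 6)

Among the possible rational roots, r = 1/4 is a root, so (4r − 1) is a factor; dividing leaves 3r^3 + 32r^2 + 79r − 30.
Continuing, r = 1/3 is a root, so (3r − 1) divides it; the quotient is r^2 + 11r + 30.
The remaining quadratic factors as (r + 5)(r + 6).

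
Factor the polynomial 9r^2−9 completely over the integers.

9(r+1)(r−1)

Every term has a factor of 9. Then r^2−1 = (r)² − (1)².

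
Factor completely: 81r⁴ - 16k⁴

(3r - 2k)(3r + 2k)(9r² + 4k²)

(3r)⁴ − (2k)⁴ = ((3r)² − (2k)²)((3r)² + (2k)²); the first factor splits again, the second (9r² + 4k²) is irreducible.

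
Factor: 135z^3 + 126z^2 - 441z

Pull out the common factor 9z, then factor the remaining trinomial.

9z(3z + 7)(5z - 7)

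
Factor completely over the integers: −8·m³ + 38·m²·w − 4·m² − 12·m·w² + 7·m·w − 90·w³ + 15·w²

−(2·m − 6·w + 1)·(4·m + 5·w)·(m − 3·w)

Group: 4·m·(−2·m² + 12·m·w − m − 18·w² + 3·w) + 5·w·(−2·m² + 12·m·w − m − 18·w² + 3·w); both groups contain (−2·m² + 12·m·w − m − 18·w² + 3·w), so (4·m + 5·w) is a factor with cofactor −2·m² + 12·m·w − m − 18·w² + 3·w.
The cofactor groups again: −2·m² + 12·m·w − m − 18·w² + 3·w = −2·m·(m − 3·w) + (6·w − 1)·(m − 3·w); both groups contain (m − 3·w), giving −(2·m − 6·w + 1)·(m − 3·w).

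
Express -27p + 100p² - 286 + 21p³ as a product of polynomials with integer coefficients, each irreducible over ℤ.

(3p + 13)(7p - 11)(p + 2)

Testing divisors of the constant over divisors of the leading coefficient, p = -13/3 is a root, so (3p + 13) divides it; the quotient is 7p² + 3p - 22.
The remaining quadratic factors as (7p - 11)(p + 2).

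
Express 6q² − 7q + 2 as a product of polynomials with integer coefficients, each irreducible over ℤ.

Need a pair with product 6·2 = 12 and sum −7: that's −4 and −3.
Split the middle term: 6q² − 4q − 3q + 2 = 2q(3q − 2) − (3q − 2).

(2q − 1)(3q − 2)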